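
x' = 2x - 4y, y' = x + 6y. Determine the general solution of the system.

Coefficient matrix A = [[2, -4], [1, 6]].
Characteristic polynomial det(A - λI) = λ^2 - 8λ + 16 = 0.
Single eigenvalue λ = 4 with algebraic multiplicity 2.
Eigenvector v = (-2,1); generalized eigenvector w with (A-λI)w=v is (3,-1).
General solution: e^(4t)[C_1·v + C_2·(t·v + w)].

x(t) = -2C_1e^(4t) - 2C_2te^(4t) + 3C_2e^(4t), y(t) = C_1e^(4t) + C_2te^(4t) - C_2e^(4t)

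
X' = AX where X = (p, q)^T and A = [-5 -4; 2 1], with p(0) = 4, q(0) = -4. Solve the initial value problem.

Coefficient matrix A = [[-5, -4], [2, 1]].
Characteristic polynomial det(A - λI) = λ^2 + 4λ + 3 = 0.
Eigenvalues λ = -1, -3.
For λ=-1: (A-λI) row 1 is [-4, -4], so an eigenvector is (-1, 1).
For λ=-3: (A-λI) row 1 is [-2, -4], so an eigenvector is (-2, 1).
General solution: C_1e^(-t)(-1,1) + C_2e^(-3t)(-2,1).
Applying p(0)=4, q(0)=-4 gives C_1=-4, C_2=0.

p(t) = 4e^(-t), q(t) = -4e^(-t)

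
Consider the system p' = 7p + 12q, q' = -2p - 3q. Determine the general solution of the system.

Coefficient matrix A = [[7, 12], [-2, -3]].
Characteristic polynomial det(A - λI) = λ^2 - 4λ + 3 = 0.
Eigenvalues λ = 3, 1.
For λ=3: (A-λI) row 1 is [4, 12], so an eigenvector is (3, -1).
For λ=1: (A-λI) row 1 is [6, 12], so an eigenvector is (2, -1).
General solution: K_1e^(3t)(3,-1) + K_2e^(t)(2,-1).

p(t) = 3K_1e^(3t) + 2K_2e^(t), q(t) = -K_1e^(3t) - K_2e^(t)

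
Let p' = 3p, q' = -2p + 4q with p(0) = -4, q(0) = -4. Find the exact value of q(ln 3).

A = [[3,0],[-2,4]]; eigenvalues λ = 4, 3.
Eigenvectors: (0,1) for λ=4, (-1,-2) for λ=3.
From the initial condition, c_1 = 4, c_2 = 4.
q(ln 3) = (4)(3^4)(1) + (4)(3^3)(-2) = 108.

108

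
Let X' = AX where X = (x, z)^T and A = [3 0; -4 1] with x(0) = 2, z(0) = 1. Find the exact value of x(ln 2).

A = [[3,0],[-4,1]]; eigenvalues λ = 1, 3.
Eigenvectors: (0,-1) for λ=1, (1,-2) for λ=3.
From the initial condition, c_1 = -5, c_2 = 2.
x(ln 2) = (-5)(2^1)(0) + (2)(2^3)(1) = 16.

16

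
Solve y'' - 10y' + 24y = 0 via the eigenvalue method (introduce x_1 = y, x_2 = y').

y(t) = C_1e^(6t) + C_2e^(4t)

Let x_1 = y, x_2 = y'. Then x_1' = x_2 and x_2' = -24x_1 + 10x_2.
A = [[0,1],[-24,10]]; det(A-λI) = λ^2 - 10λ + 24.
Eigenvalues λ = 6, 4 with eigenvectors (1,6), (1,4).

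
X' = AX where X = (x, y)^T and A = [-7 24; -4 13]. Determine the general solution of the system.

x(t) = -3C_1e^(t) - 2C_2e^(5t), y(t) = -C_1e^(t) - C_2e^(5t)

Coefficient matrix A = [[-7, 24], [-4, 13]].
Characteristic polynomial det(A - λI) = λ^2 - 6λ + 5 = 0.
Eigenvalues λ = 1, 5.
For λ=1: (A-λI) row 1 is [-8, 24], so an eigenvector is (-3, -1).
For λ=5: (A-λI) row 1 is [-12, 24], so an eigenvector is (-2, -1).
General solution: C_1e^(t)(-3,-1) + C_2e^(5t)(-2,-1).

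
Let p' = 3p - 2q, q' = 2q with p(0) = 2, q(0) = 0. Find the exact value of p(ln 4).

128

A = [[3,-2],[0,2]]; eigenvalues λ = 2, 3.
Eigenvectors: (-2,-1) for λ=2, (-1,0) for λ=3.
From the initial condition, c_1 = 0, c_2 = -2.
p(ln 4) = (0)(4^2)(-2) + (-2)(4^3)(-1) = 128.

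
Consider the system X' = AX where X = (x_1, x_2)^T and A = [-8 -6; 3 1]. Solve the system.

Coefficient matrix A = [[-8, -6], [3, 1]].
Characteristic polynomial det(A - λI) = λ^2 + 7λ + 10 = 0.
Eigenvalues λ = -5, -2.
For λ=-5: (A-λI) row 1 is [-3, -6], so an eigenvector is (2, -1).
For λ=-2: (A-λI) row 1 is [-6, -6], so an eigenvector is (1, -1).
General solution: K_1e^(-5t)(2,-1) + K_2e^(-2t)(1,-1).

x_1(t) = 2K_1e^(-5t) + K_2e^(-2t), x_2(t) = -K_1e^(-5t) - K_2e^(-2t)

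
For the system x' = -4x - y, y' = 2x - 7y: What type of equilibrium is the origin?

stable node

A = [[-4,-1],[2,-7]]; det(A-λI) = λ^2 + 11λ + 30.
λ = -5, -6: both negative.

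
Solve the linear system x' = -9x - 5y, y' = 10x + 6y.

x(t) = -C_1e^(-4t) - C_2e^(t), y(t) = C_1e^(-4t) + 2C_2e^(t)

Coefficient matrix A = [[-9, -5], [10, 6]].
Characteristic polynomial det(A - λI) = λ^2 + 3λ - 4 = 0.
Eigenvalues λ = -4, 1.
For λ=-4: (A-λI) row 1 is [-5, -5], so an eigenvector is (-1, 1).
For λ=1: (A-λI) row 1 is [-10, -5], so an eigenvector is (-1, 2).
General solution: C_1e^(-4t)(-1,1) + C_2e^(t)(-1,2).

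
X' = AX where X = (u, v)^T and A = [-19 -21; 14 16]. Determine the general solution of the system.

u(t) = C_1e^(2t) + 3C_2e^(-5t), v(t) = -C_1e^(2t) - 2C_2e^(-5t)

Coefficient matrix A = [[-19, -21], [14, 16]].
Characteristic polynomial det(A - λI) = λ^2 + 3λ - 10 = 0.
Eigenvalues λ = 2, -5.
For λ=2: (A-λI) row 1 is [-21, -21], so an eigenvector is (1, -1).
For λ=-5: (A-λI) row 1 is [-14, -21], so an eigenvector is (3, -2).
General solution: C_1e^(2t)(1,-1) + C_2e^(-5t)(3,-2).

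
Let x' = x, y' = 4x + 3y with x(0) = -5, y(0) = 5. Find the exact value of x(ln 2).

A = [[1,0],[4,3]]; eigenvalues λ = 3, 1.
Eigenvectors: (0,1) for λ=3, (1,-2) for λ=1.
From the initial condition, c_1 = -5, c_2 = -5.
x(ln 2) = (-5)(2^3)(0) + (-5)(2^1)(1) = -10.

-10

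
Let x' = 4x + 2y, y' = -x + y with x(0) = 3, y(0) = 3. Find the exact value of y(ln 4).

A = [[4,2],[-1,1]]; eigenvalues λ = 2, 3.
Eigenvectors: (1,-1) for λ=2, (-2,1) for λ=3.
From the initial condition, c_1 = -9, c_2 = -6.
y(ln 4) = (-9)(4^2)(-1) + (-6)(4^3)(1) = -240.

-240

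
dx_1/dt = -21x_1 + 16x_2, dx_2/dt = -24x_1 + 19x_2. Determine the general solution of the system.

x_1(t) = 2K_1e^(3t) - K_2e^(-5t), x_2(t) = 3K_1e^(3t) - K_2e^(-5t)

Coefficient matrix A = [[-21, 16], [-24, 19]].
Characteristic polynomial det(A - λI) = λ^2 + 2λ - 15 = 0.
Eigenvalues λ = 3, -5.
For λ=3: (A-λI) row 1 is [-24, 16], so an eigenvector is (2, 3).
For λ=-5: (A-λI) row 1 is [-16, 16], so an eigenvector is (-1, -1).
General solution: K_1e^(3t)(2,3) + K_2e^(-5t)(-1,-1).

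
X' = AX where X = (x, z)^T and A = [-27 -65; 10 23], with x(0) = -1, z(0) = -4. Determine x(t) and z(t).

x(t) = 57e^(-2t)sin(5t) - e^(-2t)cos(5t), z(t) = -22e^(-2t)sin(5t) - 4e^(-2t)cos(5t)

Coefficient matrix A = [[-27, -65], [10, 23]].
Characteristic polynomial det(A - λI) = λ^2 + 4λ + 29 = 0.
Eigenvalues λ = -2 ± 5i (complex conjugate pair).
For λ=-2+5i: an eigenvector is (-2,1) - i(-3,1) = (-2 + 3i, 1 - i).
A real fundamental pair from Re and Im of e^((-2+5i)t)v: X_1 = e^(-2t)(cos(5t)·(-2,1) + sin(5t)·(-3,1)), X_2 = e^(-2t)(sin(5t)·(-2,1) - cos(5t)·(-3,1)).
General solution: C_1X_1 + C_2X_2.
Applying x(0)=-1, z(0)=-4 gives C_1=-13, C_2=-9.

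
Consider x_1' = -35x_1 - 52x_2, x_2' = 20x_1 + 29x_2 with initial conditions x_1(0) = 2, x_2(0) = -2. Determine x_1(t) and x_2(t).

Coefficient matrix A = [[-35, -52], [20, 29]].
Characteristic polynomial det(A - λI) = λ^2 + 6λ + 25 = 0.
Eigenvalues λ = -3 ± 4i (complex conjugate pair).
For λ=-3+4i: an eigenvector is (-2,1) - i(3,-2) = (-2 - 3i, 1 + 2i).
A real fundamental pair from Re and Im of e^((-3+4i)t)v: X_1 = e^(-3t)(cos(4t)·(-2,1) + sin(4t)·(3,-2)), X_2 = e^(-3t)(sin(4t)·(-2,1) - cos(4t)·(3,-2)).
General solution: K_1X_1 + K_2X_2.
Applying x_1(0)=2, x_2(0)=-2 gives K_1=2, K_2=-2.

x_1(t) = 10e^(-3t)sin(4t) + 2e^(-3t)cos(4t), x_2(t) = -6e^(-3t)sin(4t) - 2e^(-3t)cos(4t)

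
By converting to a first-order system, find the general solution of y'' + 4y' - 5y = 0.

y(t) = K_1e^(-5t) + K_2e^(t)

Let x_1 = y, x_2 = y'. Then x_1' = x_2 and x_2' = 5x_1 - 4x_2.
A = [[0,1],[5,-4]]; det(A-λI) = λ^2 + 4λ - 5.
Eigenvalues λ = -5, 1 with eigenvectors (1,-5), (1,1).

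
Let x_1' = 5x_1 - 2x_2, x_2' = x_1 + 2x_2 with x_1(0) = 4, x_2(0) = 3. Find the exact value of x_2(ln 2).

A = [[5,-2],[1,2]]; eigenvalues λ = 4, 3.
Eigenvectors: (2,1) for λ=4, (-1,-1) for λ=3.
From the initial condition, c_1 = 1, c_2 = -2.
x_2(ln 2) = (1)(2^4)(1) + (-2)(2^3)(-1) = 32.

32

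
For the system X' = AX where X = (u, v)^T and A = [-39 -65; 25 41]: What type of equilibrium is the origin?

unstable spiral

A = [[-39,-65],[25,41]]; det(A-λI) = λ^2 - 2λ + 26.
λ = 1 ± 5i: positive real part.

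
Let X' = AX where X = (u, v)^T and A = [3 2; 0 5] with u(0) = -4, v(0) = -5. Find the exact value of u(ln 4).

A = [[3,2],[0,5]]; eigenvalues λ = 3, 5.
Eigenvectors: (-1,0) for λ=3, (1,1) for λ=5.
From the initial condition, c_1 = -1, c_2 = -5.
u(ln 4) = (-1)(4^3)(-1) + (-5)(4^5)(1) = -5056.

-5056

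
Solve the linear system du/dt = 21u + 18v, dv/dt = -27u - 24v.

u(t) = -c_1e^(3t) + 2c_2e^(-6t), v(t) = c_1e^(3t) - 3c_2e^(-6t)

Coefficient matrix A = [[21, 18], [-27, -24]].
Characteristic polynomial det(A - λI) = λ^2 + 3λ - 18 = 0.
Eigenvalues λ = 3, -6.
For λ=3: (A-λI) row 1 is [18, 18], so an eigenvector is (-1, 1).
For λ=-6: (A-λI) row 1 is [27, 18], so an eigenvector is (2, -3).
General solution: c_1e^(3t)(-1,1) + c_2e^(-6t)(2,-3).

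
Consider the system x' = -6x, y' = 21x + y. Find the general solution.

Coefficient matrix A = [[-6, 0], [21, 1]].
Characteristic polynomial det(A - λI) = λ^2 + 5λ - 6 = 0.
Eigenvalues λ = 1, -6.
For λ=1: (A-λI) row 1 is [-7, 0], so an eigenvector is (0, 1).
For λ=-6: (A-λI) row 2 is [21, 7], so an eigenvector is (-1, 3).
General solution: c_1e^(t)(0,1) + c_2e^(-6t)(-1,3).

x(t) = -c_2e^(-6t), y(t) = c_1e^(t) + 3c_2e^(-6t)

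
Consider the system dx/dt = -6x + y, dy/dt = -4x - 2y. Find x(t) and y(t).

Coefficient matrix A = [[-6, 1], [-4, -2]].
Characteristic polynomial det(A - λI) = λ^2 + 8λ + 16 = 0.
Single eigenvalue λ = -4 with algebraic multiplicity 2.
Eigenvector v = (-1,-2); generalized eigenvector w with (A-λI)w=v is (0,-1).
General solution: e^(-4t)[K_1·v + K_2·(t·v + w)].

x(t) = -K_1e^(-4t) - K_2te^(-4t), y(t) = -2K_1e^(-4t) - 2K_2te^(-4t) - K_2e^(-4t)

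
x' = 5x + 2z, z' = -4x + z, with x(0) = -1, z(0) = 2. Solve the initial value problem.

x(t) = e^(3t)sin(2t) - e^(3t)cos(2t), z(t) = 2e^(3t)cos(2t)

Coefficient matrix A = [[5, 2], [-4, 1]].
Characteristic polynomial det(A - λI) = λ^2 - 6λ + 13 = 0.
Eigenvalues λ = 3 ± 2i (complex conjugate pair).
For λ=3+2i: an eigenvector is (1,-1) - i(0,-1) = (1, -1 + i).
A real fundamental pair from Re and Im of e^((3+2i)t)v: X_1 = e^(3t)(cos(2t)·(1,-1) + sin(2t)·(0,-1)), X_2 = e^(3t)(sin(2t)·(1,-1) - cos(2t)·(0,-1)).
General solution: K_1X_1 + K_2X_2.
Applying x(0)=-1, z(0)=2 gives K_1=-1, K_2=1.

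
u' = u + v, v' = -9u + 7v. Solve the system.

Coefficient matrix A = [[1, 1], [-9, 7]].
Characteristic polynomial det(A - λI) = λ^2 - 8λ + 16 = 0.
Single eigenvalue λ = 4 with algebraic multiplicity 2.
Eigenvector v = (-1,-3); generalized eigenvector w with (A-λI)w=v is (1,2).
General solution: e^(4t)[C_1·v + C_2·(t·v + w)].

u(t) = -C_1e^(4t) - C_2te^(4t) + C_2e^(4t), v(t) = -3C_1e^(4t) - 3C_2te^(4t) + 2C_2e^(4t)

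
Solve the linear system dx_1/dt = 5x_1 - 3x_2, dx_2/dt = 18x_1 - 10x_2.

Coefficient matrix A = [[5, -3], [18, -10]].
Characteristic polynomial det(A - λI) = λ^2 + 5λ + 4 = 0.
Eigenvalues λ = -1, -4.
For λ=-1: (A-λI) row 1 is [6, -3], so an eigenvector is (-1, -2).
For λ=-4: (A-λI) row 1 is [9, -3], so an eigenvector is (1, 3).
General solution: C_1e^(-t)(-1,-2) + C_2e^(-4t)(1,3).

x_1(t) = -C_1e^(-t) + C_2e^(-4t), x_2(t) = -2C_1e^(-t) + 3C_2e^(-4t)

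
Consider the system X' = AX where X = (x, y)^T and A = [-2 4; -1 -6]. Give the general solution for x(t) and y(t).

x(t) = -2c_1e^(-4t) - 2c_2te^(-4t) - 3c_2e^(-4t), y(t) = c_1e^(-4t) + c_2te^(-4t) + c_2e^(-4t)

Coefficient matrix A = [[-2, 4], [-1, -6]].
Characteristic polynomial det(A - λI) = λ^2 + 8λ + 16 = 0.
Single eigenvalue λ = -4 with algebraic multiplicity 2.
Eigenvector v = (-2,1); generalized eigenvector w with (A-λI)w=v is (-3,1).
General solution: e^(-4t)[c_1·v + c_2·(t·v + w)].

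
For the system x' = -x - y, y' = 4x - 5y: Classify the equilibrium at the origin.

stable improper node

A = [[-1,-1],[4,-5]]; det(A-λI) = λ^2 + 6λ + 9.
repeated λ = -3 with a single eigenvector.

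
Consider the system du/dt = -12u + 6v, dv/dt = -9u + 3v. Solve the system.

u(t) = 2c_1e^(-3t) + c_2e^(-6t), v(t) = 3c_1e^(-3t) + c_2e^(-6t)

Coefficient matrix A = [[-12, 6], [-9, 3]].
Characteristic polynomial det(A - λI) = λ^2 + 9λ + 18 = 0.
Eigenvalues λ = -3, -6.
For λ=-3: (A-λI) row 1 is [-9, 6], so an eigenvector is (2, 3).
For λ=-6: (A-λI) row 1 is [-6, 6], so an eigenvector is (1, 1).
General solution: c_1e^(-3t)(2,3) + c_2e^(-6t)(1,1).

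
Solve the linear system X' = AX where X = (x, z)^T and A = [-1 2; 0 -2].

Coefficient matrix A = [[-1, 2], [0, -2]].
Characteristic polynomial det(A - λI) = λ^2 + 3λ + 2 = 0.
Eigenvalues λ = -1, -2.
For λ=-1: (A-λI) row 1 is [0, 2], so an eigenvector is (1, 0).
For λ=-2: (A-λI) row 1 is [1, 2], so an eigenvector is (-2, 1).
General solution: C_1e^(-t)(1,0) + C_2e^(-2t)(-2,1).

x(t) = C_1e^(-t) - 2C_2e^(-2t), z(t) = C_2e^(-2t)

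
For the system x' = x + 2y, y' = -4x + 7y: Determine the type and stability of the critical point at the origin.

unstable node

A = [[1,2],[-4,7]]; det(A-λI) = λ^2 - 8λ + 15.
λ = 5, 3: both positive.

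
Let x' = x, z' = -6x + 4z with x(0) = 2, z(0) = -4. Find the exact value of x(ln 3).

6

A = [[1,0],[-6,4]]; eigenvalues λ = 1, 4.
Eigenvectors: (-1,-2) for λ=1, (0,1) for λ=4.
From the initial condition, c_1 = -2, c_2 = -8.
x(ln 3) = (-2)(3^1)(-1) + (-8)(3^4)(0) = 6.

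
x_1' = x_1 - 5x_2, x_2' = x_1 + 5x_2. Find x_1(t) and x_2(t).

x_1(t) = K_1e^(3t)sin(t) + 2K_1e^(3t)cos(t) + 2K_2e^(3t)sin(t) - K_2e^(3t)cos(t), x_2(t) = -K_1e^(3t)cos(t) - K_2e^(3t)sin(t)

Coefficient matrix A = [[1, -5], [1, 5]].
Characteristic polynomial det(A - λI) = λ^2 - 6λ + 10 = 0.
Eigenvalues λ = 3 ± i (complex conjugate pair).
For λ=3+i: an eigenvector is (2,-1) - i(1,0) = (2 - i, -1).
A real fundamental pair from Re and Im of e^((3+i)t)v: X_1 = e^(3t)(cos(t)·(2,-1) + sin(t)·(1,0)), X_2 = e^(3t)(sin(t)·(2,-1) - cos(t)·(1,0)).
General solution: K_1X_1 + K_2X_2.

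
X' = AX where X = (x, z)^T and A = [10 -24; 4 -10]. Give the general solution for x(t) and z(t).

x(t) = -3K_1e^(2t) + 2K_2e^(-2t), z(t) = -K_1e^(2t) + K_2e^(-2t)

Coefficient matrix A = [[10, -24], [4, -10]].
Characteristic polynomial det(A - λI) = λ^2 - 4 = 0.
Eigenvalues λ = 2, -2.
For λ=2: (A-λI) row 1 is [8, -24], so an eigenvector is (-3, -1).
For λ=-2: (A-λI) row 1 is [12, -24], so an eigenvector is (2, 1).
General solution: K_1e^(2t)(-3,-1) + K_2e^(-2t)(2,1).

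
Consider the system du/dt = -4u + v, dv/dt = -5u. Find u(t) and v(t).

u(t) = C_1e^(-2t)cos(t) + C_2e^(-2t)sin(t), v(t) = -C_1e^(-2t)sin(t) + 2C_1e^(-2t)cos(t) + 2C_2e^(-2t)sin(t) + C_2e^(-2t)cos(t)

Coefficient matrix A = [[-4, 1], [-5, 0]].
Characteristic polynomial det(A - λI) = λ^2 + 4λ + 5 = 0.
Eigenvalues λ = -2 ± i (complex conjugate pair).
For λ=-2+i: an eigenvector is (1,2) - i(0,-1) = (1, 2 + i).
A real fundamental pair from Re and Im of e^((-2+i)t)v: X_1 = e^(-2t)(cos(t)·(1,2) + sin(t)·(0,-1)), X_2 = e^(-2t)(sin(t)·(1,2) - cos(t)·(0,-1)).
General solution: C_1X_1 + C_2X_2.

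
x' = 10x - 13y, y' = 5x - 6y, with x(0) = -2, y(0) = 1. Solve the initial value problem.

x(t) = -29e^(2t)sin(t) - 2e^(2t)cos(t), y(t) = -18e^(2t)sin(t) + e^(2t)cos(t)

Coefficient matrix A = [[10, -13], [5, -6]].
Characteristic polynomial det(A - λI) = λ^2 - 4λ + 5 = 0.
Eigenvalues λ = 2 ± i (complex conjugate pair).
For λ=2+i: an eigenvector is (-2,-1) - i(-3,-2) = (-2 + 3i, -1 + 2i).
A real fundamental pair from Re and Im of e^((2+i)t)v: X_1 = e^(2t)(cos(t)·(-2,-1) + sin(t)·(-3,-2)), X_2 = e^(2t)(sin(t)·(-2,-1) - cos(t)·(-3,-2)).
General solution: K_1X_1 + K_2X_2.
Applying x(0)=-2, y(0)=1 gives K_1=7, K_2=4.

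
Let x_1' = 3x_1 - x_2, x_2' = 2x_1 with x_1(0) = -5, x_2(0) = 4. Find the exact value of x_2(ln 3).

-72

A = [[3,-1],[2,0]]; eigenvalues λ = 1, 2.
Eigenvectors: (1,2) for λ=1, (-1,-1) for λ=2.
From the initial condition, c_1 = 9, c_2 = 14.
x_2(ln 3) = (9)(3^1)(2) + (14)(3^2)(-1) = -72.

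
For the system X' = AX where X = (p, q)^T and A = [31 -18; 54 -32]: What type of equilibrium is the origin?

A = [[31,-18],[54,-32]]; det(A-λI) = λ^2 + λ - 20.
λ = -5, 4: opposite signs.

saddle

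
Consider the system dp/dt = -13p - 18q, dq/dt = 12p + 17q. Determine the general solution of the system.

Coefficient matrix A = [[-13, -18], [12, 17]].
Characteristic polynomial det(A - λI) = λ^2 - 4λ - 5 = 0.
Eigenvalues λ = -1, 5.
For λ=-1: (A-λI) row 1 is [-12, -18], so an eigenvector is (-3, 2).
For λ=5: (A-λI) row 1 is [-18, -18], so an eigenvector is (-1, 1).
General solution: C_1e^(-t)(-3,2) + C_2e^(5t)(-1,1).

p(t) = -3C_1e^(-t) - C_2e^(5t), q(t) = 2C_1e^(-t) + C_2e^(5t)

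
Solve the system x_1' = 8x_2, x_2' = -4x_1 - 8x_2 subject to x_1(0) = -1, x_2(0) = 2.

x_1(t) = 3e^(-4t)sin(4t) - e^(-4t)cos(4t), x_2(t) = -e^(-4t)sin(4t) + 2e^(-4t)cos(4t)

Coefficient matrix A = [[0, 8], [-4, -8]].
Characteristic polynomial det(A - λI) = λ^2 + 8λ + 32 = 0.
Eigenvalues λ = -4 ± 4i (complex conjugate pair).
For λ=-4+4i: an eigenvector is (1,0) - i(1,-1) = (1 - i, 0 + i).
A real fundamental pair from Re and Im of e^((-4+4i)t)v: X_1 = e^(-4t)(cos(4t)·(1,0) + sin(4t)·(1,-1)), X_2 = e^(-4t)(sin(4t)·(1,0) - cos(4t)·(1,-1)).
General solution: C_1X_1 + C_2X_2.
Applying x_1(0)=-1, x_2(0)=2 gives C_1=1, C_2=2.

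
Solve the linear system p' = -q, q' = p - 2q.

p(t) = -K_1e^(-t) - K_2te^(-t) + K_2e^(-t), q(t) = -K_1e^(-t) - K_2te^(-t) + 2K_2e^(-t)

Coefficient matrix A = [[0, -1], [1, -2]].
Characteristic polynomial det(A - λI) = λ^2 + 2λ + 1 = 0.
Single eigenvalue λ = -1 with algebraic multiplicity 2.
Eigenvector v = (-1,-1); generalized eigenvector w with (A-λI)w=v is (1,2).
General solution: e^(-t)[K_1·v + K_2·(t·v + w)].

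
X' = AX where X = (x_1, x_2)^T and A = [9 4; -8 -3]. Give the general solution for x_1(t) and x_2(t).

Coefficient matrix A = [[9, 4], [-8, -3]].
Characteristic polynomial det(A - λI) = λ^2 - 6λ + 5 = 0.
Eigenvalues λ = 1, 5.
For λ=1: (A-λI) row 1 is [8, 4], so an eigenvector is (1, -2).
For λ=5: (A-λI) row 1 is [4, 4], so an eigenvector is (-1, 1).
General solution: c_1e^(t)(1,-2) + c_2e^(5t)(-1,1).

x_1(t) = c_1e^(t) - c_2e^(5t), x_2(t) = -2c_1e^(t) + c_2e^(5t)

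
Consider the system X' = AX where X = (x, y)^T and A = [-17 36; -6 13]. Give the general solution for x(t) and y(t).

Coefficient matrix A = [[-17, 36], [-6, 13]].
Characteristic polynomial det(A - λI) = λ^2 + 4λ - 5 = 0.
Eigenvalues λ = 1, -5.
For λ=1: (A-λI) row 1 is [-18, 36], so an eigenvector is (-2, -1).
For λ=-5: (A-λI) row 1 is [-12, 36], so an eigenvector is (3, 1).
General solution: C_1e^(t)(-2,-1) + C_2e^(-5t)(3,1).

x(t) = -2C_1e^(t) + 3C_2e^(-5t), y(t) = -C_1e^(t) + C_2e^(-5t)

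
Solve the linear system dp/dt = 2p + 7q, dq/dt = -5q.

p(t) = -c_1e^(2t) + c_2e^(-5t), q(t) = -c_2e^(-5t)

Coefficient matrix A = [[2, 7], [0, -5]].
Characteristic polynomial det(A - λI) = λ^2 + 3λ - 10 = 0.
Eigenvalues λ = 2, -5.
For λ=2: (A-λI) row 1 is [0, 7], so an eigenvector is (-1, 0).
For λ=-5: (A-λI) row 1 is [7, 7], so an eigenvector is (1, -1).
General solution: c_1e^(2t)(-1,0) + c_2e^(-5t)(1,-1).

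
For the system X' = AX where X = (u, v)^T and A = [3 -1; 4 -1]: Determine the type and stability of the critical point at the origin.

A = [[3,-1],[4,-1]]; det(A-λI) = λ^2 - 2λ + 1.
repeated λ = 1 with a single eigenvector.

unstable improper node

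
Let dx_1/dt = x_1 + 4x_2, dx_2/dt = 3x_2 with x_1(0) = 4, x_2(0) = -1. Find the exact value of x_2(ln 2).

-8

A = [[1,4],[0,3]]; eigenvalues λ = 3, 1.
Eigenvectors: (-2,-1) for λ=3, (-1,0) for λ=1.
From the initial condition, c_1 = 1, c_2 = -6.
x_2(ln 2) = (1)(2^3)(-1) + (-6)(2^1)(0) = -8.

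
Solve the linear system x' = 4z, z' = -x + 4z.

Coefficient matrix A = [[0, 4], [-1, 4]].
Characteristic polynomial det(A - λI) = λ^2 - 4λ + 4 = 0.
Single eigenvalue λ = 2 with algebraic multiplicity 2.
Eigenvector v = (-2,-1); generalized eigenvector w with (A-λI)w=v is (-1,-1).
General solution: e^(2t)[C_1·v + C_2·(t·v + w)].

x(t) = -2C_1e^(2t) - 2C_2te^(2t) - C_2e^(2t), z(t) = -C_1e^(2t) - C_2te^(2t) - C_2e^(2t)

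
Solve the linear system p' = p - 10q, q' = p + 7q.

p(t) = c_1e^(4t)sin(t) + 3c_1e^(4t)cos(t) + 3c_2e^(4t)sin(t) - c_2e^(4t)cos(t), q(t) = -c_1e^(4t)cos(t) - c_2e^(4t)sin(t)

Coefficient matrix A = [[1, -10], [1, 7]].
Characteristic polynomial det(A - λI) = λ^2 - 8λ + 17 = 0.
Eigenvalues λ = 4 ± i (complex conjugate pair).
For λ=4+i: an eigenvector is (3,-1) - i(1,0) = (3 - i, -1).
A real fundamental pair from Re and Im of e^((4+i)t)v: X_1 = e^(4t)(cos(t)·(3,-1) + sin(t)·(1,0)), X_2 = e^(4t)(sin(t)·(3,-1) - cos(t)·(1,0)).
General solution: c_1X_1 + c_2X_2.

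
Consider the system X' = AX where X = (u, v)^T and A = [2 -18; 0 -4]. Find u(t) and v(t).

Coefficient matrix A = [[2, -18], [0, -4]].
Characteristic polynomial det(A - λI) = λ^2 + 2λ - 8 = 0.
Eigenvalues λ = -4, 2.
For λ=-4: (A-λI) row 1 is [6, -18], so an eigenvector is (3, 1).
For λ=2: (A-λI) row 1 is [0, -18], so an eigenvector is (-1, 0).
General solution: C_1e^(-4t)(3,1) + C_2e^(2t)(-1,0).

u(t) = 3C_1e^(-4t) - C_2e^(2t), v(t) = C_1e^(-4t)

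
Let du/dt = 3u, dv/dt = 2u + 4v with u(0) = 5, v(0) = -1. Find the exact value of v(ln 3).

459

A = [[3,0],[2,4]]; eigenvalues λ = 3, 4.
Eigenvectors: (1,-2) for λ=3, (0,1) for λ=4.
From the initial condition, c_1 = 5, c_2 = 9.
v(ln 3) = (5)(3^3)(-2) + (9)(3^4)(1) = 459.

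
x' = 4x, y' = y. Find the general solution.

x(t) = -c_2e^(4t), y(t) = c_1e^(t)

Coefficient matrix A = [[4, 0], [0, 1]].
Characteristic polynomial det(A - λI) = λ^2 - 5λ + 4 = 0.
Eigenvalues λ = 1, 4.
For λ=1: (A-λI) row 1 is [3, 0], so an eigenvector is (0, 1).
For λ=4: (A-λI) row 2 is [0, -3], so an eigenvector is (-1, 0).
General solution: c_1e^(t)(0,1) + c_2e^(4t)(-1,0).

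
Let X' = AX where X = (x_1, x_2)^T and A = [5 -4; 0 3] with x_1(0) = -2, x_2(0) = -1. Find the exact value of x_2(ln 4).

A = [[5,-4],[0,3]]; eigenvalues λ = 3, 5.
Eigenvectors: (2,1) for λ=3, (1,0) for λ=5.
From the initial condition, c_1 = -1, c_2 = 0.
x_2(ln 4) = (-1)(4^3)(1) + (0)(4^5)(0) = -64.

-64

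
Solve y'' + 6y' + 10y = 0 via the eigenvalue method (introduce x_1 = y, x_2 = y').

Let x_1 = y, x_2 = y'. Then x_1' = x_2 and x_2' = -10x_1 - 6x_2.
A = [[0,1],[-10,-6]]; det(A-λI) = λ^2 + 6λ + 10.
Eigenvalues λ = -3 ± i.

y(t) = K_1e^(-3t)cos(t) + K_2e^(-3t)sin(t)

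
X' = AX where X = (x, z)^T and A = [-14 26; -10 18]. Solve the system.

Coefficient matrix A = [[-14, 26], [-10, 18]].
Characteristic polynomial det(A - λI) = λ^2 - 4λ + 8 = 0.
Eigenvalues λ = 2 ± 2i (complex conjugate pair).
For λ=2+2i: an eigenvector is (3,2) - i(2,1) = (3 - 2i, 2 - i).
A real fundamental pair from Re and Im of e^((2+2i)t)v: X_1 = e^(2t)(cos(2t)·(3,2) + sin(2t)·(2,1)), X_2 = e^(2t)(sin(2t)·(3,2) - cos(2t)·(2,1)).
General solution: c_1X_1 + c_2X_2.

x(t) = 2c_1e^(2t)sin(2t) + 3c_1e^(2t)cos(2t) + 3c_2e^(2t)sin(2t) - 2c_2e^(2t)cos(2t), z(t) = c_1e^(2t)sin(2t) + 2c_1e^(2t)cos(2t) + 2c_2e^(2t)sin(2t) - c_2e^(2t)cos(2t)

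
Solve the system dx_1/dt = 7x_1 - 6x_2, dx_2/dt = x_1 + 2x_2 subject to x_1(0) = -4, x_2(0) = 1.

Coefficient matrix A = [[7, -6], [1, 2]].
Characteristic polynomial det(A - λI) = λ^2 - 9λ + 20 = 0.
Eigenvalues λ = 4, 5.
For λ=4: (A-λI) row 1 is [3, -6], so an eigenvector is (-2, -1).
For λ=5: (A-λI) row 1 is [2, -6], so an eigenvector is (3, 1).
General solution: C_1e^(4t)(-2,-1) + C_2e^(5t)(3,1).
Applying x_1(0)=-4, x_2(0)=1 gives C_1=-7, C_2=-6.

x_1(t) = -18e^(5t) + 14e^(4t), x_2(t) = -6e^(5t) + 7e^(4t)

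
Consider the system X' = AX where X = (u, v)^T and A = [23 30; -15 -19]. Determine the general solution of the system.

u(t) = -3C_1e^(2t)sin(3t) + C_1e^(2t)cos(3t) + C_2e^(2t)sin(3t) + 3C_2e^(2t)cos(3t), v(t) = 2C_1e^(2t)sin(3t) - C_1e^(2t)cos(3t) - C_2e^(2t)sin(3t) - 2C_2e^(2t)cos(3t)

Coefficient matrix A = [[23, 30], [-15, -19]].
Characteristic polynomial det(A - λI) = λ^2 - 4λ + 13 = 0.
Eigenvalues λ = 2 ± 3i (complex conjugate pair).
For λ=2+3i: an eigenvector is (1,-1) - i(-3,2) = (1 + 3i, -1 - 2i).
A real fundamental pair from Re and Im of e^((2+3i)t)v: X_1 = e^(2t)(cos(3t)·(1,-1) + sin(3t)·(-3,2)), X_2 = e^(2t)(sin(3t)·(1,-1) - cos(3t)·(-3,2)).
General solution: C_1X_1 + C_2X_2.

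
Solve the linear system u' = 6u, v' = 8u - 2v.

u(t) = C_2e^(6t), v(t) = -C_1e^(-2t) + C_2e^(6t)

Coefficient matrix A = [[6, 0], [8, -2]].
Characteristic polynomial det(A - λI) = λ^2 - 4λ - 12 = 0.
Eigenvalues λ = -2, 6.
For λ=-2: (A-λI) row 1 is [8, 0], so an eigenvector is (0, -1).
For λ=6: (A-λI) row 2 is [8, -8], so an eigenvector is (1, 1).
General solution: C_1e^(-2t)(0,-1) + C_2e^(6t)(1,1).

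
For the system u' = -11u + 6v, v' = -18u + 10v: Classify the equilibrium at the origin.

saddle

A = [[-11,6],[-18,10]]; det(A-λI) = λ^2 + λ - 2.
λ = -2, 1: opposite signs.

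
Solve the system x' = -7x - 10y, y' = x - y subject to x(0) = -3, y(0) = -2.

x(t) = 29e^(-4t)sin(t) - 3e^(-4t)cos(t), y(t) = -9e^(-4t)sin(t) - 2e^(-4t)cos(t)

Coefficient matrix A = [[-7, -10], [1, -1]].
Characteristic polynomial det(A - λI) = λ^2 + 8λ + 17 = 0.
Eigenvalues λ = -4 ± i (complex conjugate pair).
For λ=-4+i: an eigenvector is (1,0) - i(-3,1) = (1 + 3i, 0 - i).
A real fundamental pair from Re and Im of e^((-4+i)t)v: X_1 = e^(-4t)(cos(t)·(1,0) + sin(t)·(-3,1)), X_2 = e^(-4t)(sin(t)·(1,0) - cos(t)·(-3,1)).
General solution: C_1X_1 + C_2X_2.
Applying x(0)=-3, y(0)=-2 gives C_1=-9, C_2=2.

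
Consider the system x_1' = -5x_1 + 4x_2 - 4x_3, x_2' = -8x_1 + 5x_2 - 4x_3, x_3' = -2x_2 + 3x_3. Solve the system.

x_1(t) = K_1e^(3t) + K_2e^(-t), x_2(t) = 2K_2e^(-t) + K_3e^(t), x_3(t) = -2K_1e^(3t) + K_2e^(-t) + K_3e^(t)

Coefficient matrix A = [[-5, 4, -4], [-8, 5, -4], [0, -2, 3]].
det(A - λI) = 0 gives eigenvalues λ = 3, -1, 1.
For λ=3: eigenvector (1,0,-2).
For λ=-1: eigenvector (1,2,1).
For λ=1: eigenvector (0,1,1).
General solution: K_1e^(3t)(1,0,-2) + K_2e^(-t)(1,2,1) + K_3e^(t)(0,1,1).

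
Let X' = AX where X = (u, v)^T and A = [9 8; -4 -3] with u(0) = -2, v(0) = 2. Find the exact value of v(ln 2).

4

A = [[9,8],[-4,-3]]; eigenvalues λ = 1, 5.
Eigenvectors: (-1,1) for λ=1, (2,-1) for λ=5.
From the initial condition, c_1 = 2, c_2 = 0.
v(ln 2) = (2)(2^1)(1) + (0)(2^5)(-1) = 4.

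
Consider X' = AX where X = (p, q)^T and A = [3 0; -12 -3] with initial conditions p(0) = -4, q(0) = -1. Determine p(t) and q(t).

p(t) = -4e^(3t), q(t) = 8e^(3t) - 9e^(-3t)

Coefficient matrix A = [[3, 0], [-12, -3]].
Characteristic polynomial det(A - λI) = λ^2 - 9 = 0.
Eigenvalues λ = 3, -3.
For λ=3: (A-λI) row 2 is [-12, -6], so an eigenvector is (-1, 2).
For λ=-3: (A-λI) row 1 is [6, 0], so an eigenvector is (0, 1).
General solution: C_1e^(3t)(-1,2) + C_2e^(-3t)(0,1).
Applying p(0)=-4, q(0)=-1 gives C_1=4, C_2=-9.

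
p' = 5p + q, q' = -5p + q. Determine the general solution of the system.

Coefficient matrix A = [[5, 1], [-5, 1]].
Characteristic polynomial det(A - λI) = λ^2 - 6λ + 10 = 0.
Eigenvalues λ = 3 ± i (complex conjugate pair).
For λ=3+i: an eigenvector is (0,1) - i(1,-2) = (0 - i, 1 + 2i).
A real fundamental pair from Re and Im of e^((3+i)t)v: X_1 = e^(3t)(cos(t)·(0,1) + sin(t)·(1,-2)), X_2 = e^(3t)(sin(t)·(0,1) - cos(t)·(1,-2)).
General solution: c_1X_1 + c_2X_2.

p(t) = c_1e^(3t)sin(t) - c_2e^(3t)cos(t), q(t) = -2c_1e^(3t)sin(t) + c_1e^(3t)cos(t) + c_2e^(3t)sin(t) + 2c_2e^(3t)cos(t)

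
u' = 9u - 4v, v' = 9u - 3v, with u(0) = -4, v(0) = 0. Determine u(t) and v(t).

u(t) = -24te^(3t) - 4e^(3t), v(t) = -36te^(3t)

Coefficient matrix A = [[9, -4], [9, -3]].
Characteristic polynomial det(A - λI) = λ^2 - 6λ + 9 = 0.
Single eigenvalue λ = 3 with algebraic multiplicity 2.
Eigenvector v = (-2,-3); generalized eigenvector w with (A-λI)w=v is (-1,-1).
General solution: e^(3t)[C_1·v + C_2·(t·v + w)].
Applying u(0)=-4, v(0)=0 gives C_1=-4, C_2=12.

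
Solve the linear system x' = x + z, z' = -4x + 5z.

x(t) = C_1e^(3t) + C_2te^(3t) - 2C_2e^(3t), z(t) = 2C_1e^(3t) + 2C_2te^(3t) - 3C_2e^(3t)

Coefficient matrix A = [[1, 1], [-4, 5]].
Characteristic polynomial det(A - λI) = λ^2 - 6λ + 9 = 0.
Single eigenvalue λ = 3 with algebraic multiplicity 2.
Eigenvector v = (1,2); generalized eigenvector w with (A-λI)w=v is (-2,-3).
General solution: e^(3t)[C_1·v + C_2·(t·v + w)].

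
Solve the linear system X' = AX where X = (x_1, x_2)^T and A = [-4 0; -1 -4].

Coefficient matrix A = [[-4, 0], [-1, -4]].
Characteristic polynomial det(A - λI) = λ^2 + 8λ + 16 = 0.
Single eigenvalue λ = -4 with algebraic multiplicity 2.
Eigenvector v = (0,1); generalized eigenvector w with (A-λI)w=v is (-1,-2).
General solution: e^(-4t)[K_1·v + K_2·(t·v + w)].

x_1(t) = -K_2e^(-4t), x_2(t) = K_1e^(-4t) + K_2te^(-4t) - 2K_2e^(-4t)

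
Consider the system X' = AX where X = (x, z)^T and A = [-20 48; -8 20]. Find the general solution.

x(t) = -3c_1e^(-4t) - 2c_2e^(4t), z(t) = -c_1e^(-4t) - c_2e^(4t)

Coefficient matrix A = [[-20, 48], [-8, 20]].
Characteristic polynomial det(A - λI) = λ^2 - 16 = 0.
Eigenvalues λ = -4, 4.
For λ=-4: (A-λI) row 1 is [-16, 48], so an eigenvector is (-3, -1).
For λ=4: (A-λI) row 1 is [-24, 48], so an eigenvector is (-2, -1).
General solution: c_1e^(-4t)(-3,-1) + c_2e^(4t)(-2,-1).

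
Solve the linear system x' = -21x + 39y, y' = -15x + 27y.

Coefficient matrix A = [[-21, 39], [-15, 27]].
Characteristic polynomial det(A - λI) = λ^2 - 6λ + 18 = 0.
Eigenvalues λ = 3 ± 3i (complex conjugate pair).
For λ=3+3i: an eigenvector is (2,1) - i(-3,-2) = (2 + 3i, 1 + 2i).
A real fundamental pair from Re and Im of e^((3+3i)t)v: X_1 = e^(3t)(cos(3t)·(2,1) + sin(3t)·(-3,-2)), X_2 = e^(3t)(sin(3t)·(2,1) - cos(3t)·(-3,-2)).
General solution: K_1X_1 + K_2X_2.

x(t) = -3K_1e^(3t)sin(3t) + 2K_1e^(3t)cos(3t) + 2K_2e^(3t)sin(3t) + 3K_2e^(3t)cos(3t), y(t) = -2K_1e^(3t)sin(3t) + K_1e^(3t)cos(3t) + K_2e^(3t)sin(3t) + 2K_2e^(3t)cos(3t)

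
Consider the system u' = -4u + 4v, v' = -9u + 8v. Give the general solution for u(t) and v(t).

u(t) = 2C_1e^(2t) + 2C_2te^(2t) + C_2e^(2t), v(t) = 3C_1e^(2t) + 3C_2te^(2t) + 2C_2e^(2t)

Coefficient matrix A = [[-4, 4], [-9, 8]].
Characteristic polynomial det(A - λI) = λ^2 - 4λ + 4 = 0.
Single eigenvalue λ = 2 with algebraic multiplicity 2.
Eigenvector v = (2,3); generalized eigenvector w with (A-λI)w=v is (1,2).
General solution: e^(2t)[C_1·v + C_2·(t·v + w)].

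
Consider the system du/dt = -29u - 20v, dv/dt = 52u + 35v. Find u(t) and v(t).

Coefficient matrix A = [[-29, -20], [52, 35]].
Characteristic polynomial det(A - λI) = λ^2 - 6λ + 25 = 0.
Eigenvalues λ = 3 ± 4i (complex conjugate pair).
For λ=3+4i: an eigenvector is (-1,2) - i(-2,3) = (-1 + 2i, 2 - 3i).
A real fundamental pair from Re and Im of e^((3+4i)t)v: X_1 = e^(3t)(cos(4t)·(-1,2) + sin(4t)·(-2,3)), X_2 = e^(3t)(sin(4t)·(-1,2) - cos(4t)·(-2,3)).
General solution: K_1X_1 + K_2X_2.

u(t) = -2K_1e^(3t)sin(4t) - K_1e^(3t)cos(4t) - K_2e^(3t)sin(4t) + 2K_2e^(3t)cos(4t), v(t) = 3K_1e^(3t)sin(4t) + 2K_1e^(3t)cos(4t) + 2K_2e^(3t)sin(4t) - 3K_2e^(3t)cos(4t)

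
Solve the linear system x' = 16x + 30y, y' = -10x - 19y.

x(t) = -2K_1e^(t) + 3K_2e^(-4t), y(t) = K_1e^(t) - 2K_2e^(-4t)

Coefficient matrix A = [[16, 30], [-10, -19]].
Characteristic polynomial det(A - λI) = λ^2 + 3λ - 4 = 0.
Eigenvalues λ = 1, -4.
For λ=1: (A-λI) row 1 is [15, 30], so an eigenvector is (-2, 1).
For λ=-4: (A-λI) row 1 is [20, 30], so an eigenvector is (3, -2).
General solution: K_1e^(t)(-2,1) + K_2e^(-4t)(3,-2).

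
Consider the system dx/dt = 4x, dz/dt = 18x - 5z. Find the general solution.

x(t) = -c_1e^(4t), z(t) = -2c_1e^(4t) + c_2e^(-5t)

Coefficient matrix A = [[4, 0], [18, -5]].
Characteristic polynomial det(A - λI) = λ^2 + λ - 20 = 0.
Eigenvalues λ = 4, -5.
For λ=4: (A-λI) row 2 is [18, -9], so an eigenvector is (-1, -2).
For λ=-5: (A-λI) row 1 is [9, 0], so an eigenvector is (0, 1).
General solution: c_1e^(4t)(-1,-2) + c_2e^(-5t)(0,1).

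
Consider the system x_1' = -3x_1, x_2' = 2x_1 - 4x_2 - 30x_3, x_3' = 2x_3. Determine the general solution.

Coefficient matrix A = [[-3, 0, 0], [2, -4, -30], [0, 0, 2]].
det(A - λI) = 0 gives eigenvalues λ = -3, -4, 2.
For λ=-3: eigenvector (1,2,0).
For λ=-4: eigenvector (0,1,0).
For λ=2: eigenvector (0,-5,1).
General solution: K_1e^(-3t)(1,2,0) + K_2e^(-4t)(0,1,0) + K_3e^(2t)(0,-5,1).

x_1(t) = K_1e^(-3t), x_2(t) = 2K_1e^(-3t) + K_2e^(-4t) - 5K_3e^(2t), x_3(t) = K_3e^(2t)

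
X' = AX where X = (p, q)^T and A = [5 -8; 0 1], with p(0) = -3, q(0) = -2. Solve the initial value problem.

Coefficient matrix A = [[5, -8], [0, 1]].
Characteristic polynomial det(A - λI) = λ^2 - 6λ + 5 = 0.
Eigenvalues λ = 1, 5.
For λ=1: (A-λI) row 1 is [4, -8], so an eigenvector is (-2, -1).
For λ=5: (A-λI) row 1 is [0, -8], so an eigenvector is (1, 0).
General solution: K_1e^(t)(-2,-1) + K_2e^(5t)(1,0).
Applying p(0)=-3, q(0)=-2 gives K_1=2, K_2=1.

p(t) = e^(5t) - 4e^(t), q(t) = -2e^(t)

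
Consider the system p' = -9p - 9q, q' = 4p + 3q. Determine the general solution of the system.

Coefficient matrix A = [[-9, -9], [4, 3]].
Characteristic polynomial det(A - λI) = λ^2 + 6λ + 9 = 0.
Single eigenvalue λ = -3 with algebraic multiplicity 2.
Eigenvector v = (3,-2); generalized eigenvector w with (A-λI)w=v is (1,-1).
General solution: e^(-3t)[K_1·v + K_2·(t·v + w)].

p(t) = 3K_1e^(-3t) + 3K_2te^(-3t) + K_2e^(-3t), q(t) = -2K_1e^(-3t) - 2K_2te^(-3t) - K_2e^(-3t)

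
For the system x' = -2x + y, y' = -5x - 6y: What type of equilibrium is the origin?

A = [[-2,1],[-5,-6]]; det(A-λI) = λ^2 + 8λ + 17.
λ = -4 ± i: negative real part.

stable spiral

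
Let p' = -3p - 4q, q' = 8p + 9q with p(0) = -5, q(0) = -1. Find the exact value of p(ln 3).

1425

A = [[-3,-4],[8,9]]; eigenvalues λ = 5, 1.
Eigenvectors: (1,-2) for λ=5, (1,-1) for λ=1.
From the initial condition, c_1 = 6, c_2 = -11.
p(ln 3) = (6)(3^5)(1) + (-11)(3^1)(1) = 1425.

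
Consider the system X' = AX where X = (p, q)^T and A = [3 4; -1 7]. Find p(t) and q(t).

p(t) = 2K_1e^(5t) + 2K_2te^(5t) + 3K_2e^(5t), q(t) = K_1e^(5t) + K_2te^(5t) + 2K_2e^(5t)

Coefficient matrix A = [[3, 4], [-1, 7]].
Characteristic polynomial det(A - λI) = λ^2 - 10λ + 25 = 0.
Single eigenvalue λ = 5 with algebraic multiplicity 2.
Eigenvector v = (2,1); generalized eigenvector w with (A-λI)w=v is (3,2).
General solution: e^(5t)[K_1·v + K_2·(t·v + w)].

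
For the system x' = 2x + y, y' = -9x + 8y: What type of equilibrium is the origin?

unstable improper node

A = [[2,1],[-9,8]]; det(A-λI) = λ^2 - 10λ + 25.
repeated λ = 5 with a single eigenvector.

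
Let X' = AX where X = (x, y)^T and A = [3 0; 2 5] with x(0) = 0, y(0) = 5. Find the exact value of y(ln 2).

160

A = [[3,0],[2,5]]; eigenvalues λ = 3, 5.
Eigenvectors: (1,-1) for λ=3, (0,1) for λ=5.
From the initial condition, c_1 = 0, c_2 = 5.
y(ln 2) = (0)(2^3)(-1) + (5)(2^5)(1) = 160.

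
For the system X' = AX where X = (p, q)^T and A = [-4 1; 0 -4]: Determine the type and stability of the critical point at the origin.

stable improper node

A = [[-4,1],[0,-4]]; det(A-λI) = λ^2 + 8λ + 16.
repeated λ = -4 with a single eigenvector.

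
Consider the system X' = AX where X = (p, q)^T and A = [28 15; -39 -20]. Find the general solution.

p(t) = -c_1e^(4t)sin(3t) - 2c_1e^(4t)cos(3t) - 2c_2e^(4t)sin(3t) + c_2e^(4t)cos(3t), q(t) = 2c_1e^(4t)sin(3t) + 3c_1e^(4t)cos(3t) + 3c_2e^(4t)sin(3t) - 2c_2e^(4t)cos(3t)

Coefficient matrix A = [[28, 15], [-39, -20]].
Characteristic polynomial det(A - λI) = λ^2 - 8λ + 25 = 0.
Eigenvalues λ = 4 ± 3i (complex conjugate pair).
For λ=4+3i: an eigenvector is (-2,3) - i(-1,2) = (-2 + i, 3 - 2i).
A real fundamental pair from Re and Im of e^((4+3i)t)v: X_1 = e^(4t)(cos(3t)·(-2,3) + sin(3t)·(-1,2)), X_2 = e^(4t)(sin(3t)·(-2,3) - cos(3t)·(-1,2)).
General solution: c_1X_1 + c_2X_2.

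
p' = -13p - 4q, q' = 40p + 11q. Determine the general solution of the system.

Coefficient matrix A = [[-13, -4], [40, 11]].
Characteristic polynomial det(A - λI) = λ^2 + 2λ + 17 = 0.
Eigenvalues λ = -1 ± 4i (complex conjugate pair).
For λ=-1+4i: an eigenvector is (0,1) - i(-1,3) = (0 + i, 1 - 3i).
A real fundamental pair from Re and Im of e^((-1+4i)t)v: X_1 = e^(-t)(cos(4t)·(0,1) + sin(4t)·(-1,3)), X_2 = e^(-t)(sin(4t)·(0,1) - cos(4t)·(-1,3)).
General solution: C_1X_1 + C_2X_2.

p(t) = -C_1e^(-t)sin(4t) + C_2e^(-t)cos(4t), q(t) = 3C_1e^(-t)sin(4t) + C_1e^(-t)cos(4t) + C_2e^(-t)sin(4t) - 3C_2e^(-t)cos(4t)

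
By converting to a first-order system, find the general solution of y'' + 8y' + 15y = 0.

Let x_1 = y, x_2 = y'. Then x_1' = x_2 and x_2' = -15x_1 - 8x_2.
A = [[0,1],[-15,-8]]; det(A-λI) = λ^2 + 8λ + 15.
Eigenvalues λ = -3, -5 with eigenvectors (1,-3), (1,-5).

y(t) = K_1e^(-3t) + K_2e^(-5t)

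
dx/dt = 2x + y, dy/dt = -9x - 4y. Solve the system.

x(t) = c_1e^(-t) + c_2te^(-t) + c_2e^(-t), y(t) = -3c_1e^(-t) - 3c_2te^(-t) - 2c_2e^(-t)

Coefficient matrix A = [[2, 1], [-9, -4]].
Characteristic polynomial det(A - λI) = λ^2 + 2λ + 1 = 0.
Single eigenvalue λ = -1 with algebraic multiplicity 2.
Eigenvector v = (1,-3); generalized eigenvector w with (A-λI)w=v is (1,-2).
General solution: e^(-t)[c_1·v + c_2·(t·v + w)].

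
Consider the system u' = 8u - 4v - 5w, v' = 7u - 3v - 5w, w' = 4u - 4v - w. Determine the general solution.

Coefficient matrix A = [[8, -4, -5], [7, -3, -5], [4, -4, -1]].
det(A - λI) = 0 gives eigenvalues λ = 1, -1, 4.
For λ=1: eigenvector (2,1,2).
For λ=-1: eigenvector (1,1,1).
For λ=4: eigenvector (1,1,0).
General solution: K_1e^(t)(2,1,2) + K_2e^(-t)(1,1,1) + K_3e^(4t)(1,1,0).

u(t) = 2K_1e^(t) + K_2e^(-t) + K_3e^(4t), v(t) = K_1e^(t) + K_2e^(-t) + K_3e^(4t), w(t) = 2K_1e^(t) + K_2e^(-t)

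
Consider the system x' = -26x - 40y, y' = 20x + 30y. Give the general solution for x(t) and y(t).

x(t) = -c_1e^(2t)sin(4t) + 3c_1e^(2t)cos(4t) + 3c_2e^(2t)sin(4t) + c_2e^(2t)cos(4t), y(t) = c_1e^(2t)sin(4t) - 2c_1e^(2t)cos(4t) - 2c_2e^(2t)sin(4t) - c_2e^(2t)cos(4t)

Coefficient matrix A = [[-26, -40], [20, 30]].
Characteristic polynomial det(A - λI) = λ^2 - 4λ + 20 = 0.
Eigenvalues λ = 2 ± 4i (complex conjugate pair).
For λ=2+4i: an eigenvector is (3,-2) - i(-1,1) = (3 + i, -2 - i).
A real fundamental pair from Re and Im of e^((2+4i)t)v: X_1 = e^(2t)(cos(4t)·(3,-2) + sin(4t)·(-1,1)), X_2 = e^(2t)(sin(4t)·(3,-2) - cos(4t)·(-1,1)).
General solution: c_1X_1 + c_2X_2.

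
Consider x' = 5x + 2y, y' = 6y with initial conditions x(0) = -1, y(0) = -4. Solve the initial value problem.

x(t) = -8e^(6t) + 7e^(5t), y(t) = -4e^(6t)

Coefficient matrix A = [[5, 2], [0, 6]].
Characteristic polynomial det(A - λI) = λ^2 - 11λ + 30 = 0.
Eigenvalues λ = 6, 5.
For λ=6: (A-λI) row 1 is [-1, 2], so an eigenvector is (2, 1).
For λ=5: (A-λI) row 1 is [0, 2], so an eigenvector is (1, 0).
General solution: c_1e^(6t)(2,1) + c_2e^(5t)(1,0).
Applying x(0)=-1, y(0)=-4 gives c_1=-4, c_2=7.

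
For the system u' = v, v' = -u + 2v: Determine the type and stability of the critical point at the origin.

unstable improper node

A = [[0,1],[-1,2]]; det(A-λI) = λ^2 - 2λ + 1.
repeated λ = 1 with a single eigenvector.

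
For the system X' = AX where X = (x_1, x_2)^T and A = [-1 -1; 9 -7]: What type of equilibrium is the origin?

A = [[-1,-1],[9,-7]]; det(A-λI) = λ^2 + 8λ + 16.
repeated λ = -4 with a single eigenvector.

stable improper node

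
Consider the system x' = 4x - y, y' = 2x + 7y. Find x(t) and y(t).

x(t) = -K_1e^(6t) - K_2e^(5t), y(t) = 2K_1e^(6t) + K_2e^(5t)

Coefficient matrix A = [[4, -1], [2, 7]].
Characteristic polynomial det(A - λI) = λ^2 - 11λ + 30 = 0.
Eigenvalues λ = 6, 5.
For λ=6: (A-λI) row 1 is [-2, -1], so an eigenvector is (-1, 2).
For λ=5: (A-λI) row 1 is [-1, -1], so an eigenvector is (-1, 1).
General solution: K_1e^(6t)(-1,2) + K_2e^(5t)(-1,1).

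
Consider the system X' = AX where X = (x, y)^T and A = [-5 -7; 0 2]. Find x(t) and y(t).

Coefficient matrix A = [[-5, -7], [0, 2]].
Characteristic polynomial det(A - λI) = λ^2 + 3λ - 10 = 0.
Eigenvalues λ = 2, -5.
For λ=2: (A-λI) row 1 is [-7, -7], so an eigenvector is (1, -1).
For λ=-5: (A-λI) row 1 is [0, -7], so an eigenvector is (1, 0).
General solution: C_1e^(2t)(1,-1) + C_2e^(-5t)(1,0).

x(t) = C_1e^(2t) + C_2e^(-5t), y(t) = -C_1e^(2t)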